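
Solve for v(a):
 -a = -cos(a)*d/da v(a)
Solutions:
 v(a) = C1 + Integral(a/cos(a), a)


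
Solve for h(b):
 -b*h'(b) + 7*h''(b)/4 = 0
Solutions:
 h(b) = C1 + C2*erfi(sqrt(14)*b/7)


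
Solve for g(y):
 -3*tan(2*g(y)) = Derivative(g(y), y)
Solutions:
 g(y) = -asin(C1*exp(-6*y))/2 + pi/2
 g(y) = asin(C1*exp(-6*y))/2


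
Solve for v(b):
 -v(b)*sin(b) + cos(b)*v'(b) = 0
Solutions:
 v(b) = C1/cos(b)


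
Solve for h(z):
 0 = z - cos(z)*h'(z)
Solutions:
 h(z) = C1 + Integral(z/cos(z), z)


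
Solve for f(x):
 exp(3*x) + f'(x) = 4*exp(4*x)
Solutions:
 f(x) = C1 + exp(4*x) - exp(3*x)/3


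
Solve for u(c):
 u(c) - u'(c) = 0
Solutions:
 u(c) = C1*exp(c)


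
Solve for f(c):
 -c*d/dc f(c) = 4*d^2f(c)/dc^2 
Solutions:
 f(c) = C1 + C2*erf(sqrt(2)*c/4)


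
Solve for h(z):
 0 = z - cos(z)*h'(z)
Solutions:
 h(z) = C1 + Integral(z/cos(z), z)


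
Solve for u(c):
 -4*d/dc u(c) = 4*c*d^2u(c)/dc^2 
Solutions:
 u(c) = C1 + C2*log(c)


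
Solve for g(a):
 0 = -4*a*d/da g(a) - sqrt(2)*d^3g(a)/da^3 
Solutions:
 g(a) = C1 + Integral(C2*airyai(-sqrt(2)*a) + C3*airybi(-sqrt(2)*a), a)


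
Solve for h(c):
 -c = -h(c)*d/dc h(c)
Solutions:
 h(c) = -sqrt(C1 + c^2)
 h(c) = sqrt(C1 + c^2)


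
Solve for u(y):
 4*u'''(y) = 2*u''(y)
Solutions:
 u(y) = C1 + C2*y + C3*exp(y/2)


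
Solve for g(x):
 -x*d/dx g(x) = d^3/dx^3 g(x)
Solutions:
 g(x) = C1 + Integral(C2*airyai(-x) + C3*airybi(-x), x)


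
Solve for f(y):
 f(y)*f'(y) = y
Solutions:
 f(y) = -sqrt(C1 + y^2)
 f(y) = sqrt(C1 + y^2)


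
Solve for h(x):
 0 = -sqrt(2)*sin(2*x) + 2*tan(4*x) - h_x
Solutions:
 h(x) = C1 - log(cos(4*x))/2 + sqrt(2)*cos(2*x)/2


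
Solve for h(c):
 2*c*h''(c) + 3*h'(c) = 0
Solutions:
 h(c) = C1 + C2/sqrt(c)


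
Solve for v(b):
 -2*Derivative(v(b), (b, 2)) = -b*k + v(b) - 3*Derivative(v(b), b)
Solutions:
 v(b) = C1*exp(b/2) + C2*exp(b) + b*k + 3*k


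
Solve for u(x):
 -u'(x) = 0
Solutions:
 u(x) = C1


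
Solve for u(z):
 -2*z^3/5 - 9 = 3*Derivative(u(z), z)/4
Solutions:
 u(z) = C1 - 2*z^4/15 - 12*z


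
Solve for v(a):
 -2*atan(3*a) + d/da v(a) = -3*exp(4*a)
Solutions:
 v(a) = C1 + 2*a*atan(3*a) - 3*exp(4*a)/4 - log(9*a^2 + 1)/3


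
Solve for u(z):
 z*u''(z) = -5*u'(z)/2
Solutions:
 u(z) = C1 + C2/z^(3/2)


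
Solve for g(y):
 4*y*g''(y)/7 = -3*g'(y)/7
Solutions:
 g(y) = C1 + C2*y^(1/4)


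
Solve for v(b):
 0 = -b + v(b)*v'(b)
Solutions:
 v(b) = -sqrt(C1 + b^2)
 v(b) = sqrt(C1 + b^2)


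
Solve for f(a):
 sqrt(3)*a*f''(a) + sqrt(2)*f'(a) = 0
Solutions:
 f(a) = C1 + C2*a^(1 - sqrt(6)/3)


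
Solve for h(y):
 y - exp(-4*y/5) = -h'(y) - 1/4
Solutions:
 h(y) = C1 - y^2/2 - y/4 - 5*exp(-4*y/5)/4


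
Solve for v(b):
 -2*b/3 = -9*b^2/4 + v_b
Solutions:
 v(b) = C1 + 3*b^3/4 - b^2/3


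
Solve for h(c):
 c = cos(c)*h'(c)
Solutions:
 h(c) = C1 + Integral(c/cos(c), c)


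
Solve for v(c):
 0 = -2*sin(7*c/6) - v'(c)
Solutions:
 v(c) = C1 + 12*cos(7*c/6)/7


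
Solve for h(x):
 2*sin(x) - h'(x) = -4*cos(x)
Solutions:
 h(x) = C1 + 4*sin(x) - 2*cos(x)


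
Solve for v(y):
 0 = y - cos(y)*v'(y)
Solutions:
 v(y) = C1 + Integral(y/cos(y), y)


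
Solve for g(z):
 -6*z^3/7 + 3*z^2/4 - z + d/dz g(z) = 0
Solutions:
 g(z) = C1 + 3*z^4/14 - z^3/4 + z^2/2


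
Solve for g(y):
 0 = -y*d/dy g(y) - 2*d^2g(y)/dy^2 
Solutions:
 g(y) = C1 + C2*erf(y/2)


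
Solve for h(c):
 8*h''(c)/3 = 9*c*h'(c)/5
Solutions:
 h(c) = C1 + C2*erfi(3*sqrt(15)*c/20)


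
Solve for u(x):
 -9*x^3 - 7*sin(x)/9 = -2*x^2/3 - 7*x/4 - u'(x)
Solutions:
 u(x) = C1 + 9*x^4/4 - 2*x^3/9 - 7*x^2/8 - 7*cos(x)/9


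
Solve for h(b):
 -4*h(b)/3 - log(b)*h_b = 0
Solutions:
 h(b) = C1*exp(-4*li(b)/3)


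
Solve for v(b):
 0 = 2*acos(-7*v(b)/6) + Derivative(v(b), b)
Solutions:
 Integral(1/acos(-7*_y/6), (_y, v(b))) = C1 - 2*b


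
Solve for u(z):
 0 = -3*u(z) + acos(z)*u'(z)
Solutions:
 u(z) = C1*exp(3*Integral(1/acos(z), z))


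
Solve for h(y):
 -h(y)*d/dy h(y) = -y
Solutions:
 h(y) = -sqrt(C1 + y^2)
 h(y) = sqrt(C1 + y^2)


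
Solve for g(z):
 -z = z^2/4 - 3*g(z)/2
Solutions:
 g(z) = z*(z + 4)/6


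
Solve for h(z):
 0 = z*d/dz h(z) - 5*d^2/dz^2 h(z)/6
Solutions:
 h(z) = C1 + C2*erfi(sqrt(15)*z/5)


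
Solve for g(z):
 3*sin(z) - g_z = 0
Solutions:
 g(z) = C1 - 3*cos(z)


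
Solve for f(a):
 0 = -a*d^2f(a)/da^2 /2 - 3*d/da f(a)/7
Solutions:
 f(a) = C1 + C2*a^(1/7)


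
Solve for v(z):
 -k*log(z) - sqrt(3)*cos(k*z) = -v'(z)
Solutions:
 v(z) = C1 + k*z*(log(z) - 1) + sqrt(3)*Piecewise((sin(k*z)/k, Ne(k, 0)), (z, True))


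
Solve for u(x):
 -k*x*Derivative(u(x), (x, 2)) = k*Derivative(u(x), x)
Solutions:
 u(x) = C1 + C2*log(x)


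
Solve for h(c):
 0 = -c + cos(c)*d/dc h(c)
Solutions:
 h(c) = C1 + Integral(c/cos(c), c)


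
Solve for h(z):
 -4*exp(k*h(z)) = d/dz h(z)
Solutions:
 h(z) = Piecewise((log(1/(C1*k + 4*k*z))/k, Ne(k, 0)), (nan, True))
 h(z) = Piecewise((C1 - 4*z, Eq(k, 0)), (nan, True))


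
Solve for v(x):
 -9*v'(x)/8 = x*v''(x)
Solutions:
 v(x) = C1 + C2/x^(1/8)


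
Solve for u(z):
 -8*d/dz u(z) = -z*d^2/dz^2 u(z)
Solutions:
 u(z) = C1 + C2*z^9


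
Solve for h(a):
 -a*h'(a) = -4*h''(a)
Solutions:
 h(a) = C1 + C2*erfi(sqrt(2)*a/4)


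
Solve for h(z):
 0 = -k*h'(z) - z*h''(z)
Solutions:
 h(z) = C1 + z^(1 - re(k))*(C2*sin(log(z)*Abs(im(k))) + C3*cos(log(z)*im(k)))


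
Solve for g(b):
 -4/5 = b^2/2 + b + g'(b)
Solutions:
 g(b) = C1 - b^3/6 - b^2/2 - 4*b/5


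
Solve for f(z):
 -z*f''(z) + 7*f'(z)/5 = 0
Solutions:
 f(z) = C1 + C2*z^(12/5)


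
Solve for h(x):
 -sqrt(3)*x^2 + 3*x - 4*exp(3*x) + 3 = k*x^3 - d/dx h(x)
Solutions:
 h(x) = C1 + k*x^4/4 + sqrt(3)*x^3/3 - 3*x^2/2 - 3*x + 4*exp(3*x)/3


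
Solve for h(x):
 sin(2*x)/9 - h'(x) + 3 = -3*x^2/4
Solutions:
 h(x) = C1 + x^3/4 + 3*x - cos(2*x)/18


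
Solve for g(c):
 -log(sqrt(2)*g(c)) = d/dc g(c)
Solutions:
 2*Integral(1/(2*log(_y) + log(2)), (_y, g(c))) = C1 - c


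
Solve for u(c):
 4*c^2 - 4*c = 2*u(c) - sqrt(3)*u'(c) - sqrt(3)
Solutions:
 u(c) = C1*exp(2*sqrt(3)*c/3) + 2*c^2 - 2*c + 2*sqrt(3)*c - sqrt(3)/2 + 3


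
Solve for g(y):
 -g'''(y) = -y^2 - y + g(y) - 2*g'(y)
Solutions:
 g(y) = C1*exp(y) + C2*exp(y*(-1 + sqrt(5))/2) + C3*exp(-y*(1 + sqrt(5))/2) + y^2 + 5*y + 10


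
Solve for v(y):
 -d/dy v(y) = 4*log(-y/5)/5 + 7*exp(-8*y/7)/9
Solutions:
 v(y) = C1 - 4*y*log(-y)/5 + 4*y*(1 + log(5))/5 + 49*exp(-8*y/7)/72


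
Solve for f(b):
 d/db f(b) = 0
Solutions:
 f(b) = C1


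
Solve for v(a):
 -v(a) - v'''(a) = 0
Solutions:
 v(a) = C3*exp(-a) + (C1*sin(sqrt(3)*a/2) + C2*cos(sqrt(3)*a/2))*exp(a/2)


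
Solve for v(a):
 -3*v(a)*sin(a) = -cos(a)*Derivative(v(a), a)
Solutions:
 v(a) = C1/cos(a)^3


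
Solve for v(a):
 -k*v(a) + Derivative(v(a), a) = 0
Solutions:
 v(a) = C1*exp(a*k)


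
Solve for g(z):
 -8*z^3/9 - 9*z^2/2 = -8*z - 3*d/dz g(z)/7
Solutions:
 g(z) = C1 + 14*z^4/27 + 7*z^3/2 - 28*z^2/3


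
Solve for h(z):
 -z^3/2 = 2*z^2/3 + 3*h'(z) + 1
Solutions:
 h(z) = C1 - z^4/24 - 2*z^3/27 - z/3


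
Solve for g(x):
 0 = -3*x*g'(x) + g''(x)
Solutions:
 g(x) = C1 + C2*erfi(sqrt(6)*x/2)


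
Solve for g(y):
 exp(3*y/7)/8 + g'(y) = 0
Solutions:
 g(y) = C1 - 7*exp(3*y/7)/24


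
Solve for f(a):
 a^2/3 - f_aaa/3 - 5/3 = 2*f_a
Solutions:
 f(a) = C1 + C2*sin(sqrt(6)*a) + C3*cos(sqrt(6)*a) + a^3/18 - 8*a/9


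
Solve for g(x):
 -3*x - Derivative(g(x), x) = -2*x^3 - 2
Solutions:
 g(x) = C1 + x^4/2 - 3*x^2/2 + 2*x


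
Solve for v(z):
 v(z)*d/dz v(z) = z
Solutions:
 v(z) = -sqrt(C1 + z^2)
 v(z) = sqrt(C1 + z^2)


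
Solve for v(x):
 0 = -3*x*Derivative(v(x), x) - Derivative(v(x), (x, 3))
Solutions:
 v(x) = C1 + Integral(C2*airyai(-3^(1/3)*x) + C3*airybi(-3^(1/3)*x), x)


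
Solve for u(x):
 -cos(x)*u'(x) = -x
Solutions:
 u(x) = C1 + Integral(x/cos(x), x)


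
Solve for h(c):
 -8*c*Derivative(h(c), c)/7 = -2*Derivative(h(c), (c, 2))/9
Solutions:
 h(c) = C1 + C2*erfi(3*sqrt(14)*c/7)


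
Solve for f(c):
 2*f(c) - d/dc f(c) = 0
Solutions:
 f(c) = C1*exp(2*c)


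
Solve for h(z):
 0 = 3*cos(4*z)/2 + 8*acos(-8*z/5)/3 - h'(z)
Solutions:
 h(z) = C1 + 8*z*acos(-8*z/5)/3 + sqrt(25 - 64*z^2)/3 + 3*sin(4*z)/8


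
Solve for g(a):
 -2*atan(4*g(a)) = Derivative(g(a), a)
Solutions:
 Integral(1/atan(4*_y), (_y, g(a))) = C1 - 2*a


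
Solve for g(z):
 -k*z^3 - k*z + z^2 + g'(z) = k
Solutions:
 g(z) = C1 + k*z^4/4 + k*z^2/2 + k*z - z^3/3


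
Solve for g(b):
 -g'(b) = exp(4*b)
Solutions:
 g(b) = C1 - exp(4*b)/4


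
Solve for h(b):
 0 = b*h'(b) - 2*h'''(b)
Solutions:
 h(b) = C1 + Integral(C2*airyai(2^(2/3)*b/2) + C3*airybi(2^(2/3)*b/2), b)


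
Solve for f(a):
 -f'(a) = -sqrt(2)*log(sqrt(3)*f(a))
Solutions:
 -sqrt(2)*Integral(1/(2*log(_y) + log(3)), (_y, f(a))) = C1 - a


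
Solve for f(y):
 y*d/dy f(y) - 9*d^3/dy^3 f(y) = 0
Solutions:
 f(y) = C1 + Integral(C2*airyai(3^(1/3)*y/3) + C3*airybi(3^(1/3)*y/3), y)


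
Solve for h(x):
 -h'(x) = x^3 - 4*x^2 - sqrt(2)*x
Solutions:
 h(x) = C1 - x^4/4 + 4*x^3/3 + sqrt(2)*x^2/2


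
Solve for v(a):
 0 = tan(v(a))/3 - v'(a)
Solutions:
 v(a) = pi - asin(C1*exp(a/3))
 v(a) = asin(C1*exp(a/3))


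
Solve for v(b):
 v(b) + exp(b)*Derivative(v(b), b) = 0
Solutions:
 v(b) = C1*exp(exp(-b))


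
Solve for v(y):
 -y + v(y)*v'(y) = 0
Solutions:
 v(y) = -sqrt(C1 + y^2)
 v(y) = sqrt(C1 + y^2)


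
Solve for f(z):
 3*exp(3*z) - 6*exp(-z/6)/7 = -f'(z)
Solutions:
 f(z) = C1 - exp(3*z) - 36*exp(-z/6)/7


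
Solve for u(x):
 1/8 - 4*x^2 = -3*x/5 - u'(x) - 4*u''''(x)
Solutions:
 u(x) = C1 + C4*exp(-2^(1/3)*x/2) + 4*x^3/3 - 3*x^2/10 - x/8 + (C2*sin(2^(1/3)*sqrt(3)*x/4) + C3*cos(2^(1/3)*sqrt(3)*x/4))*exp(2^(1/3)*x/4)


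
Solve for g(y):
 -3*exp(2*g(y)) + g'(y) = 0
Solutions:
 g(y) = log(-sqrt(-1/(C1 + 3*y))) - log(2)/2
 g(y) = log(-1/(C1 + 3*y))/2 - log(2)/2


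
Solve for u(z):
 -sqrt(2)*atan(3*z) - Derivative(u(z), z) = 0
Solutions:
 u(z) = C1 - sqrt(2)*(z*atan(3*z) - log(9*z^2 + 1)/6)


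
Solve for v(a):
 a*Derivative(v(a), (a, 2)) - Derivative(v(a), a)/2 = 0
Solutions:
 v(a) = C1 + C2*a^(3/2)


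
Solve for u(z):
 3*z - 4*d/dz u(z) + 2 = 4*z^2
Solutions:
 u(z) = C1 - z^3/3 + 3*z^2/8 + z/2


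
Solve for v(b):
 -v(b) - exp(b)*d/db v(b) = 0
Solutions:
 v(b) = C1*exp(exp(-b))


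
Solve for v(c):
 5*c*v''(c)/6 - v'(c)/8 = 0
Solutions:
 v(c) = C1 + C2*c^(23/20)


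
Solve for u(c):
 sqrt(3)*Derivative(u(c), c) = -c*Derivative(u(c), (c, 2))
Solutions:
 u(c) = C1 + C2*c^(1 - sqrt(3))


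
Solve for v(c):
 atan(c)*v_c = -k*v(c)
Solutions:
 v(c) = C1*exp(-k*Integral(1/atan(c), c))


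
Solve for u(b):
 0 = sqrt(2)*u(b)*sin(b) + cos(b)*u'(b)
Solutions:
 u(b) = C1*cos(b)^(sqrt(2))


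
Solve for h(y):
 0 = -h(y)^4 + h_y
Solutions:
 h(y) = (-1/(C1 + 3*y))^(1/3)
 h(y) = (-1/(C1 + y))^(1/3)*(-3^(2/3) - 3*3^(1/6)*I)/6
 h(y) = (-1/(C1 + y))^(1/3)*(-3^(2/3) + 3*3^(1/6)*I)/6


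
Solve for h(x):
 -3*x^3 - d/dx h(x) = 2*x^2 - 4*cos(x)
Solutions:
 h(x) = C1 - 3*x^4/4 - 2*x^3/3 + 4*sin(x)


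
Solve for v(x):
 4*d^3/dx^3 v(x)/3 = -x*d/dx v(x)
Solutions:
 v(x) = C1 + Integral(C2*airyai(-6^(1/3)*x/2) + C3*airybi(-6^(1/3)*x/2), x)


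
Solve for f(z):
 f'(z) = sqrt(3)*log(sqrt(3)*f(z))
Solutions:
 -2*sqrt(3)*Integral(1/(2*log(_y) + log(3)), (_y, f(z)))/3 = C1 - z


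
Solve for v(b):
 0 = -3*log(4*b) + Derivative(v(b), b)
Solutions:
 v(b) = C1 + 3*b*log(b) - 3*b + b*log(64)


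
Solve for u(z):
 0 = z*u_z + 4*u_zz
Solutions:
 u(z) = C1 + C2*erf(sqrt(2)*z/4)


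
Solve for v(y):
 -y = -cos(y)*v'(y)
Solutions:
 v(y) = C1 + Integral(y/cos(y), y)


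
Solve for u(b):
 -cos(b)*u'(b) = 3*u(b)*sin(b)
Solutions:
 u(b) = C1*cos(b)^3


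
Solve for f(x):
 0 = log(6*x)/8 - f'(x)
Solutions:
 f(x) = C1 + x*log(x)/8 - x/8 + x*log(6)/8


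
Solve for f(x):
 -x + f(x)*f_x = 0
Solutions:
 f(x) = -sqrt(C1 + x^2)
 f(x) = sqrt(C1 + x^2)


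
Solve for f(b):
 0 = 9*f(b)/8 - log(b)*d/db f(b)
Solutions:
 f(b) = C1*exp(9*li(b)/8)


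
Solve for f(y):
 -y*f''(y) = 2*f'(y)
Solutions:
 f(y) = C1 + C2/y


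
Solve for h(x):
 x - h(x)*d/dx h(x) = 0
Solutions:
 h(x) = -sqrt(C1 + x^2)
 h(x) = sqrt(C1 + x^2)


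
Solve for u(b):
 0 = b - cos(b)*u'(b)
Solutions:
 u(b) = C1 + Integral(b/cos(b), b)


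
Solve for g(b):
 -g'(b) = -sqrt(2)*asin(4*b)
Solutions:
 g(b) = C1 + sqrt(2)*(b*asin(4*b) + sqrt(1 - 16*b^2)/4)


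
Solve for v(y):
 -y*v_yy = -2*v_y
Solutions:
 v(y) = C1 + C2*y^3


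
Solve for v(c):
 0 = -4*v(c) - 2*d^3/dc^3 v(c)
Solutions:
 v(c) = C3*exp(-2^(1/3)*c) + (C1*sin(2^(1/3)*sqrt(3)*c/2) + C2*cos(2^(1/3)*sqrt(3)*c/2))*exp(2^(1/3)*c/2)


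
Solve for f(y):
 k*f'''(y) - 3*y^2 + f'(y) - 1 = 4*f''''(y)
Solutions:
 f(y) = C1 + C2*exp(y*(-k^2/(-k^3 + sqrt(-k^6 + (k^3 + 216)^2) - 216)^(1/3) + k - (-k^3 + sqrt(-k^6 + (k^3 + 216)^2) - 216)^(1/3))/12) + C3*exp(y*(-4*k^2/((-1 + sqrt(3)*I)*(-k^3 + sqrt(-k^6 + (k^3 + 216)^2) - 216)^(1/3)) + 2*k + (-k^3 + sqrt(-k^6 + (k^3 + 216)^2) - 216)^(1/3) - sqrt(3)*I*(-k^3 + sqrt(-k^6 + (k^3 + 216)^2) - 216)^(1/3))/24) + C4*exp(y*(4*k^2/((1 + sqrt(3)*I)*(-k^3 + sqrt(-k^6 + (k^3 + 216)^2) - 216)^(1/3)) + 2*k + (-k^3 + sqrt(-k^6 + (k^3 + 216)^2) - 216)^(1/3) + sqrt(3)*I*(-k^3 + sqrt(-k^6 + (k^3 + 216)^2) - 216)^(1/3))/24) - 6*k*y + y^3 + y


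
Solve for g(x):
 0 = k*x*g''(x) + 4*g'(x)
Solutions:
 g(x) = C1 + x^(((re(k) - 4)*re(k) + im(k)^2)/(re(k)^2 + im(k)^2))*(C2*sin(4*log(x)*Abs(im(k))/(re(k)^2 + im(k)^2)) + C3*cos(4*log(x)*im(k)/(re(k)^2 + im(k)^2)))


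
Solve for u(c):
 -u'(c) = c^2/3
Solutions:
 u(c) = C1 - c^3/9


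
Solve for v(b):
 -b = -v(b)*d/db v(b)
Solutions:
 v(b) = -sqrt(C1 + b^2)
 v(b) = sqrt(C1 + b^2)


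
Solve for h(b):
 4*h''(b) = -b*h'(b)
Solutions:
 h(b) = C1 + C2*erf(sqrt(2)*b/4)


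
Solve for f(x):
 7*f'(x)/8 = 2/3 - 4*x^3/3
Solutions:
 f(x) = C1 - 8*x^4/21 + 16*x/21


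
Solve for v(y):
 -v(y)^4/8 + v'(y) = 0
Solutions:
 v(y) = 2*(-1/(C1 + 3*y))^(1/3)
 v(y) = (-1/(C1 + y))^(1/3)*(-3^(2/3)/3 - 3^(1/6)*I)
 v(y) = (-1/(C1 + y))^(1/3)*(-3^(2/3)/3 + 3^(1/6)*I)


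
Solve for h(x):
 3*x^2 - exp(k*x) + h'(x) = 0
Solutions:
 h(x) = C1 - x^3 + exp(k*x)/k


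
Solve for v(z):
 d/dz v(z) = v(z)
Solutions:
 v(z) = C1*exp(z)


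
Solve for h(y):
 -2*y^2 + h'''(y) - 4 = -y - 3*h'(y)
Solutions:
 h(y) = C1 + C2*sin(sqrt(3)*y) + C3*cos(sqrt(3)*y) + 2*y^3/9 - y^2/6 + 8*y/9


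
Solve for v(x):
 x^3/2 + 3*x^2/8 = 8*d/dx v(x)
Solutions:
 v(x) = C1 + x^4/64 + x^3/64


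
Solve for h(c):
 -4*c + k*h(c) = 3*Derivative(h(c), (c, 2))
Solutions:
 h(c) = C1*exp(-sqrt(3)*c*sqrt(k)/3) + C2*exp(sqrt(3)*c*sqrt(k)/3) + 4*c/k


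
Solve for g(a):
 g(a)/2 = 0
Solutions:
 g(a) = 0


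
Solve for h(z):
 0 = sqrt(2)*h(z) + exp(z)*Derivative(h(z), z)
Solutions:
 h(z) = C1*exp(sqrt(2)*exp(-z))


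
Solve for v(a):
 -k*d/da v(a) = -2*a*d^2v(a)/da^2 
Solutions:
 v(a) = C1 + a^(re(k)/2 + 1)*(C2*sin(log(a)*Abs(im(k))/2) + C3*cos(log(a)*im(k)/2))


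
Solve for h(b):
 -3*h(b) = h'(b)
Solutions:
 h(b) = C1*exp(-3*b)


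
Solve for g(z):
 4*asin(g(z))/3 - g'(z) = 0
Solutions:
 Integral(1/asin(_y), (_y, g(z))) = C1 + 4*z/3


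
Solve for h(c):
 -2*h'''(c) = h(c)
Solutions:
 h(c) = C3*exp(-2^(2/3)*c/2) + (C1*sin(2^(2/3)*sqrt(3)*c/4) + C2*cos(2^(2/3)*sqrt(3)*c/4))*exp(2^(2/3)*c/4)


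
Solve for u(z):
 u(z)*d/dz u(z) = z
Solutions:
 u(z) = -sqrt(C1 + z^2)
 u(z) = sqrt(C1 + z^2)


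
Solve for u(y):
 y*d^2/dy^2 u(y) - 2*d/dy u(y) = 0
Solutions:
 u(y) = C1 + C2*y^3


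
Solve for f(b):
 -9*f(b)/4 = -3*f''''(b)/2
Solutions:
 f(b) = C1*exp(-2^(3/4)*3^(1/4)*b/2) + C2*exp(2^(3/4)*3^(1/4)*b/2) + C3*sin(2^(3/4)*3^(1/4)*b/2) + C4*cos(2^(3/4)*3^(1/4)*b/2)


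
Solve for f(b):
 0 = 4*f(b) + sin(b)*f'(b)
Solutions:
 f(b) = C1*(cos(b)^2 + 2*cos(b) + 1)/(cos(b)^2 - 2*cos(b) + 1)


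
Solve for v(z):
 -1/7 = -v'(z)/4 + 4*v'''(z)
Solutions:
 v(z) = C1 + C2*exp(-z/4) + C3*exp(z/4) + 4*z/7


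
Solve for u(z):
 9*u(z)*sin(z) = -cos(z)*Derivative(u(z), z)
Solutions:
 u(z) = C1*cos(z)^9


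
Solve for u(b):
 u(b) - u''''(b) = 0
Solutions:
 u(b) = C1*exp(-b) + C2*exp(b) + C3*sin(b) + C4*cos(b)


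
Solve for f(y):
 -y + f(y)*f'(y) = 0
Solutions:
 f(y) = -sqrt(C1 + y^2)
 f(y) = sqrt(C1 + y^2)


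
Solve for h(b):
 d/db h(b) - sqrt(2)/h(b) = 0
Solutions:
 h(b) = -sqrt(C1 + 2*sqrt(2)*b)
 h(b) = sqrt(C1 + 2*sqrt(2)*b)


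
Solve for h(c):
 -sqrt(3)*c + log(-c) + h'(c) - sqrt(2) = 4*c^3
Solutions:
 h(c) = C1 + c^4 + sqrt(3)*c^2/2 - c*log(-c) + c*(1 + sqrt(2))


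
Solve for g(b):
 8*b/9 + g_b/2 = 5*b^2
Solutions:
 g(b) = C1 + 10*b^3/3 - 8*b^2/9


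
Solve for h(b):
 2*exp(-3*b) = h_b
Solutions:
 h(b) = C1 - 2*exp(-3*b)/3


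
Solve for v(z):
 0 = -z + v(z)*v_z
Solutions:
 v(z) = -sqrt(C1 + z^2)
 v(z) = sqrt(C1 + z^2)


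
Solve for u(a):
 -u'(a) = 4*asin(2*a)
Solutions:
 u(a) = C1 - 4*a*asin(2*a) - 2*sqrt(1 - 4*a^2)


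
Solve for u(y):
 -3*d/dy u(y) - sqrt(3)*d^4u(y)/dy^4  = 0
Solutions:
 u(y) = C1 + C4*exp(-3^(1/6)*y) + (C2*sin(3^(2/3)*y/2) + C3*cos(3^(2/3)*y/2))*exp(3^(1/6)*y/2)


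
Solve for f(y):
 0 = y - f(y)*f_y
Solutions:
 f(y) = -sqrt(C1 + y^2)
 f(y) = sqrt(C1 + y^2)


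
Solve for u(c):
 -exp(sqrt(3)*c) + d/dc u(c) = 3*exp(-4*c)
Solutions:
 u(c) = C1 + sqrt(3)*exp(sqrt(3)*c)/3 - 3*exp(-4*c)/4


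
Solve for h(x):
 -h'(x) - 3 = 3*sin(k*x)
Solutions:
 h(x) = C1 - 3*x + 3*cos(k*x)/k


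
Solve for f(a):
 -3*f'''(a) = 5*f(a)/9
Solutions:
 f(a) = C3*exp(-5^(1/3)*a/3) + (C1*sin(sqrt(3)*5^(1/3)*a/6) + C2*cos(sqrt(3)*5^(1/3)*a/6))*exp(5^(1/3)*a/6)


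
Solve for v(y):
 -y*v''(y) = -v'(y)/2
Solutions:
 v(y) = C1 + C2*y^(3/2)


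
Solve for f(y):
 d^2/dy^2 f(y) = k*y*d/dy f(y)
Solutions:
 f(y) = Piecewise((-sqrt(2)*sqrt(pi)*C1*erf(sqrt(2)*y*sqrt(-k)/2)/(2*sqrt(-k)) - C2, (k > 0) | (k < 0)), (-C1*y - C2, True))


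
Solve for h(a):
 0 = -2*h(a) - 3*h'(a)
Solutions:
 h(a) = C1*exp(-2*a/3)


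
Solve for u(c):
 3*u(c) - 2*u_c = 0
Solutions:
 u(c) = C1*exp(3*c/2)


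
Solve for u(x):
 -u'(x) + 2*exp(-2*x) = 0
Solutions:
 u(x) = C1 - exp(-2*x)


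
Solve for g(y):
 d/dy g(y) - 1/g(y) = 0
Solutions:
 g(y) = -sqrt(C1 + 2*y)
 g(y) = sqrt(C1 + 2*y)


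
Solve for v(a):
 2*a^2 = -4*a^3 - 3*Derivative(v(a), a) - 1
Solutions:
 v(a) = C1 - a^4/3 - 2*a^3/9 - a/3


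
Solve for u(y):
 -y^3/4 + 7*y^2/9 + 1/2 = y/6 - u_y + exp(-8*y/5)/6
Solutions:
 u(y) = C1 + y^4/16 - 7*y^3/27 + y^2/12 - y/2 - 5*exp(-8*y/5)/48


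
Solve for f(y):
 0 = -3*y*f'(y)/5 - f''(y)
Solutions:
 f(y) = C1 + C2*erf(sqrt(30)*y/10)


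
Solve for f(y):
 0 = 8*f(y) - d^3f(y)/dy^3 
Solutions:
 f(y) = C3*exp(2*y) + (C1*sin(sqrt(3)*y) + C2*cos(sqrt(3)*y))*exp(-y)


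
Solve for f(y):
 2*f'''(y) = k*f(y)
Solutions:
 f(y) = C1*exp(2^(2/3)*k^(1/3)*y/2) + C2*exp(2^(2/3)*k^(1/3)*y*(-1 + sqrt(3)*I)/4) + C3*exp(-2^(2/3)*k^(1/3)*y*(1 + sqrt(3)*I)/4)


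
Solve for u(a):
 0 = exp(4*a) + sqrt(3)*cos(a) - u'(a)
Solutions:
 u(a) = C1 + exp(4*a)/4 + sqrt(3)*sin(a)


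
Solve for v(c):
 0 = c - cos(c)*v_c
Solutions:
 v(c) = C1 + Integral(c/cos(c), c)


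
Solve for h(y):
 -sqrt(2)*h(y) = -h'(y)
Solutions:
 h(y) = C1*exp(sqrt(2)*y)


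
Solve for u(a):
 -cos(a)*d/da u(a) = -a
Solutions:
 u(a) = C1 + Integral(a/cos(a), a)


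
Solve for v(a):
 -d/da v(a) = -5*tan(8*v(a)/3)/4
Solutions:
 v(a) = -3*asin(C1*exp(10*a/3))/8 + 3*pi/8
 v(a) = 3*asin(C1*exp(10*a/3))/8


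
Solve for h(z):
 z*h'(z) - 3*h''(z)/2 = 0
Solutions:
 h(z) = C1 + C2*erfi(sqrt(3)*z/3)


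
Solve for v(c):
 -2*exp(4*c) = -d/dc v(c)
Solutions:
 v(c) = C1 + exp(4*c)/2


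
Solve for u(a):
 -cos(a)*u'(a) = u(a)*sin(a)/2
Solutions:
 u(a) = C1*sqrt(cos(a))


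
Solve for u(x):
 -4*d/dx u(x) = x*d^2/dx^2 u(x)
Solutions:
 u(x) = C1 + C2/x^3


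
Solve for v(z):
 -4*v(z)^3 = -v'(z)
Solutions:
 v(z) = -sqrt(2)*sqrt(-1/(C1 + 4*z))/2
 v(z) = sqrt(2)*sqrt(-1/(C1 + 4*z))/2


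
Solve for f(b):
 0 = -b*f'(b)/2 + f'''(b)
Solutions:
 f(b) = C1 + Integral(C2*airyai(2^(2/3)*b/2) + C3*airybi(2^(2/3)*b/2), b)


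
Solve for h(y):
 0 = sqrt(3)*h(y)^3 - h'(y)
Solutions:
 h(y) = -sqrt(2)*sqrt(-1/(C1 + sqrt(3)*y))/2
 h(y) = sqrt(2)*sqrt(-1/(C1 + sqrt(3)*y))/2


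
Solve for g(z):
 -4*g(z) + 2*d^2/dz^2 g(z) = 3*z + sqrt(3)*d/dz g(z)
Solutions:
 g(z) = C1*exp(z*(sqrt(3) + sqrt(35))/4) + C2*exp(z*(-sqrt(35) + sqrt(3))/4) - 3*z/4 + 3*sqrt(3)/16


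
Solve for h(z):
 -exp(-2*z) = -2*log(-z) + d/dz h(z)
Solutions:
 h(z) = C1 + 2*z*log(-z) - 2*z + exp(-2*z)/2


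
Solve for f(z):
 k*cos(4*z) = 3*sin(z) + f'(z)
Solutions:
 f(z) = C1 + k*sin(4*z)/4 + 3*cos(z)


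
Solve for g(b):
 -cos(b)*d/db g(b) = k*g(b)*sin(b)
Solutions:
 g(b) = C1*exp(k*log(cos(b)))


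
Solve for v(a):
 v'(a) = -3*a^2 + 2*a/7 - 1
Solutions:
 v(a) = C1 - a^3 + a^2/7 - a


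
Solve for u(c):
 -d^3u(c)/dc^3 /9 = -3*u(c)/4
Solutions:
 u(c) = C3*exp(3*2^(1/3)*c/2) + (C1*sin(3*2^(1/3)*sqrt(3)*c/4) + C2*cos(3*2^(1/3)*sqrt(3)*c/4))*exp(-3*2^(1/3)*c/4)


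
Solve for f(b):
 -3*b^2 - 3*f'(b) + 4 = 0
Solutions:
 f(b) = C1 - b^3/3 + 4*b/3


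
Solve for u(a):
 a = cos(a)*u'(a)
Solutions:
 u(a) = C1 + Integral(a/cos(a), a)


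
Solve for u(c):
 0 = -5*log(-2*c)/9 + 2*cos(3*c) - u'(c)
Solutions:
 u(c) = C1 - 5*c*log(-c)/9 - 5*c*log(2)/9 + 5*c/9 + 2*sin(3*c)/3


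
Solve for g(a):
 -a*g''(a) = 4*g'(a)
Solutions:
 g(a) = C1 + C2/a^3


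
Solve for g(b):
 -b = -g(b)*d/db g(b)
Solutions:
 g(b) = -sqrt(C1 + b^2)
 g(b) = sqrt(C1 + b^2)


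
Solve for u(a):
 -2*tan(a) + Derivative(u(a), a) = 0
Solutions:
 u(a) = C1 - 2*log(cos(a))


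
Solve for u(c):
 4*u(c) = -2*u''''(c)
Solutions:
 u(c) = (C1*sin(2^(3/4)*c/2) + C2*cos(2^(3/4)*c/2))*exp(-2^(3/4)*c/2) + (C3*sin(2^(3/4)*c/2) + C4*cos(2^(3/4)*c/2))*exp(2^(3/4)*c/2)


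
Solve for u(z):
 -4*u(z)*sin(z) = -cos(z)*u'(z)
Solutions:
 u(z) = C1/cos(z)^4


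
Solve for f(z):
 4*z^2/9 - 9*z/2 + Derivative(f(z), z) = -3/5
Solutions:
 f(z) = C1 - 4*z^3/27 + 9*z^2/4 - 3*z/5


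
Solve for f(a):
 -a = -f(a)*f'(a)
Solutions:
 f(a) = -sqrt(C1 + a^2)
 f(a) = sqrt(C1 + a^2)


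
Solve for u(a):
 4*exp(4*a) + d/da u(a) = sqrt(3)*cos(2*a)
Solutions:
 u(a) = C1 - exp(4*a) + sqrt(3)*sin(2*a)/2


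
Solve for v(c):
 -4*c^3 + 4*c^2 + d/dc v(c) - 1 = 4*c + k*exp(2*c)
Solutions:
 v(c) = C1 + c^4 - 4*c^3/3 + 2*c^2 + c + k*exp(2*c)/2


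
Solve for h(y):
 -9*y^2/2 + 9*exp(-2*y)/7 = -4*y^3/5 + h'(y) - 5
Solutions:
 h(y) = C1 + y^4/5 - 3*y^3/2 + 5*y - 9*exp(-2*y)/14


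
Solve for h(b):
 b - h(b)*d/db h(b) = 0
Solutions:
 h(b) = -sqrt(C1 + b^2)
 h(b) = sqrt(C1 + b^2)


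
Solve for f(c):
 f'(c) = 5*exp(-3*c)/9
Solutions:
 f(c) = C1 - 5*exp(-3*c)/27


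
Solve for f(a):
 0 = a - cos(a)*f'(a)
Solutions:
 f(a) = C1 + Integral(a/cos(a), a)


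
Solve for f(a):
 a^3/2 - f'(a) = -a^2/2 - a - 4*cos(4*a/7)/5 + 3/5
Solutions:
 f(a) = C1 + a^4/8 + a^3/6 + a^2/2 - 3*a/5 + 7*sin(4*a/7)/5


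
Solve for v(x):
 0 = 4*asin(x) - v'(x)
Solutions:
 v(x) = C1 + 4*x*asin(x) + 4*sqrt(1 - x^2)


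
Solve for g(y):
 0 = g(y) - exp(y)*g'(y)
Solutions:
 g(y) = C1*exp(-exp(-y))


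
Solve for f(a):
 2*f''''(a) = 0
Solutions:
 f(a) = C1 + C2*a + C3*a^2 + C4*a^3


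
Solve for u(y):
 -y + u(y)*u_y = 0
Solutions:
 u(y) = -sqrt(C1 + y^2)
 u(y) = sqrt(C1 + y^2)


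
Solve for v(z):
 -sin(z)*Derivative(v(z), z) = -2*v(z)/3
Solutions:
 v(z) = C1*(cos(z) - 1)^(1/3)/(cos(z) + 1)^(1/3)


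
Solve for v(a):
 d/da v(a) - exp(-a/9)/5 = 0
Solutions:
 v(a) = C1 - 9*exp(-a/9)/5


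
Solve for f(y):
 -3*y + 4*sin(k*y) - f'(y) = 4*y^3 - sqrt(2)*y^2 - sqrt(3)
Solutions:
 f(y) = C1 - y^4 + sqrt(2)*y^3/3 - 3*y^2/2 + sqrt(3)*y - 4*cos(k*y)/k


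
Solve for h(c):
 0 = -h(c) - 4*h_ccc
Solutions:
 h(c) = C3*exp(-2^(1/3)*c/2) + (C1*sin(2^(1/3)*sqrt(3)*c/4) + C2*cos(2^(1/3)*sqrt(3)*c/4))*exp(2^(1/3)*c/4)


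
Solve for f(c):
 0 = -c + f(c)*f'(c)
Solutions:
 f(c) = -sqrt(C1 + c^2)
 f(c) = sqrt(C1 + c^2)


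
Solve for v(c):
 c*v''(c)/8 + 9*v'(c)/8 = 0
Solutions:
 v(c) = C1 + C2/c^8


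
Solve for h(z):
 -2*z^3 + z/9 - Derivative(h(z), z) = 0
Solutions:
 h(z) = C1 - z^4/2 + z^2/18


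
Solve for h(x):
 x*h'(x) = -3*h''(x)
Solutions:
 h(x) = C1 + C2*erf(sqrt(6)*x/6)


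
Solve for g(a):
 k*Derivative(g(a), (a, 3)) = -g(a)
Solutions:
 g(a) = C1*exp(a*(-1/k)^(1/3)) + C2*exp(a*(-1/k)^(1/3)*(-1 + sqrt(3)*I)/2) + C3*exp(-a*(-1/k)^(1/3)*(1 + sqrt(3)*I)/2)


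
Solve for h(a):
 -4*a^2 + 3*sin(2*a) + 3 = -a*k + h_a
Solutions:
 h(a) = C1 - 4*a^3/3 + a^2*k/2 + 3*a - 3*cos(2*a)/2


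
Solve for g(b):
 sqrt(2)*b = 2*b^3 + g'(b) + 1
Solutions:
 g(b) = C1 - b^4/2 + sqrt(2)*b^2/2 - b


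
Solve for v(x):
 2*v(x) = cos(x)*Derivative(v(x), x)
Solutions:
 v(x) = C1*(sin(x) + 1)/(sin(x) - 1)


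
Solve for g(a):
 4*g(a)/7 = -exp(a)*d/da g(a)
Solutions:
 g(a) = C1*exp(4*exp(-a)/7)


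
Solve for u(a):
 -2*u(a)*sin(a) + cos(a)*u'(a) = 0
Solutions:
 u(a) = C1/cos(a)^2


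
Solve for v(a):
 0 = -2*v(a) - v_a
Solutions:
 v(a) = C1*exp(-2*a)


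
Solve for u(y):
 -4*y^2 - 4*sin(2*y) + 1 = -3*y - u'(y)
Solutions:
 u(y) = C1 + 4*y^3/3 - 3*y^2/2 - y - 2*cos(2*y)


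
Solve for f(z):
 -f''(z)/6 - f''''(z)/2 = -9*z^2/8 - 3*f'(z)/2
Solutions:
 f(z) = C1 + C2*exp(-2^(1/3)*z*(-2/(81 + sqrt(6565))^(1/3) + 2^(1/3)*(81 + sqrt(6565))^(1/3))/12)*sin(2^(1/3)*sqrt(3)*z*(2/(81 + sqrt(6565))^(1/3) + 2^(1/3)*(81 + sqrt(6565))^(1/3))/12) + C3*exp(-2^(1/3)*z*(-2/(81 + sqrt(6565))^(1/3) + 2^(1/3)*(81 + sqrt(6565))^(1/3))/12)*cos(2^(1/3)*sqrt(3)*z*(2/(81 + sqrt(6565))^(1/3) + 2^(1/3)*(81 + sqrt(6565))^(1/3))/12) + C4*exp(2^(1/3)*z*(-2/(81 + sqrt(6565))^(1/3) + 2^(1/3)*(81 + sqrt(6565))^(1/3))/6) - z^3/4 - z^2/12 - z/54


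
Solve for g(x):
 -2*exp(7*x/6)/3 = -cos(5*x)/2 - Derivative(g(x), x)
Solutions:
 g(x) = C1 + 4*exp(7*x/6)/7 - sin(5*x)/10


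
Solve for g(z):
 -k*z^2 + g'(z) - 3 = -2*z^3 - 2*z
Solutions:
 g(z) = C1 + k*z^3/3 - z^4/2 - z^2 + 3*z


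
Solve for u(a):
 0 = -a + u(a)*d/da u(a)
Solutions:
 u(a) = -sqrt(C1 + a^2)
 u(a) = sqrt(C1 + a^2)


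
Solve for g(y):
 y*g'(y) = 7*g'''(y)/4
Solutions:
 g(y) = C1 + Integral(C2*airyai(14^(2/3)*y/7) + C3*airybi(14^(2/3)*y/7), y)


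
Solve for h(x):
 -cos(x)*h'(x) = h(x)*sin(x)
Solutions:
 h(x) = C1*cos(x)


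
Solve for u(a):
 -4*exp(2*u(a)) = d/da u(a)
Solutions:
 u(a) = log(-sqrt(-1/(C1 - 4*a))) - log(2)/2
 u(a) = log(-1/(C1 - 4*a))/2 - log(2)/2


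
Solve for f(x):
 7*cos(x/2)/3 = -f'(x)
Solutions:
 f(x) = C1 - 14*sin(x/2)/3


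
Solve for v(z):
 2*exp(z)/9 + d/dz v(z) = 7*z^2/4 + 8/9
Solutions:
 v(z) = C1 + 7*z^3/12 + 8*z/9 - 2*exp(z)/9


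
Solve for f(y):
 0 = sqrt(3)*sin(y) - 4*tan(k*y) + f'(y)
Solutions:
 f(y) = C1 + 4*Piecewise((-log(cos(k*y))/k, Ne(k, 0)), (0, True)) + sqrt(3)*cos(y)


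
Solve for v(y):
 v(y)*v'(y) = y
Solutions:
 v(y) = -sqrt(C1 + y^2)
 v(y) = sqrt(C1 + y^2)


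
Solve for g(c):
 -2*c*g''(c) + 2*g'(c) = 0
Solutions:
 g(c) = C1 + C2*c^2


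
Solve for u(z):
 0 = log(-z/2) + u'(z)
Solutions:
 u(z) = C1 - z*log(-z) + z*(log(2) + 1)


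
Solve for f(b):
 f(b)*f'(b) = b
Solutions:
 f(b) = -sqrt(C1 + b^2)
 f(b) = sqrt(C1 + b^2)


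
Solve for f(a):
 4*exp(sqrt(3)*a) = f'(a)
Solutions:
 f(a) = C1 + 4*sqrt(3)*exp(sqrt(3)*a)/3


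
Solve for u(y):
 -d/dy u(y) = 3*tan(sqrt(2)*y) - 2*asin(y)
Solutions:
 u(y) = C1 + 2*y*asin(y) + 2*sqrt(1 - y^2) + 3*sqrt(2)*log(cos(sqrt(2)*y))/2


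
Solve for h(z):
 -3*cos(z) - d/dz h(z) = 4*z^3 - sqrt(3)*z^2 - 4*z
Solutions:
 h(z) = C1 - z^4 + sqrt(3)*z^3/3 + 2*z^2 - 3*sin(z)


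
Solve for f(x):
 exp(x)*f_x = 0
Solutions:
 f(x) = C1


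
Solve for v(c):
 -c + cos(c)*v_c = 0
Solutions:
 v(c) = C1 + Integral(c/cos(c), c)


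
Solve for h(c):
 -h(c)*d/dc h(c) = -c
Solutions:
 h(c) = -sqrt(C1 + c^2)
 h(c) = sqrt(C1 + c^2)


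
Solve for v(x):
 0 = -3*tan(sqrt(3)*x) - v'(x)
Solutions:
 v(x) = C1 + sqrt(3)*log(cos(sqrt(3)*x))


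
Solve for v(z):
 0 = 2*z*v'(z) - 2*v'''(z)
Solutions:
 v(z) = C1 + Integral(C2*airyai(z) + C3*airybi(z), z)


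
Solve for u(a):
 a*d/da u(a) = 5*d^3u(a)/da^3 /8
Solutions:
 u(a) = C1 + Integral(C2*airyai(2*5^(2/3)*a/5) + C3*airybi(2*5^(2/3)*a/5), a)


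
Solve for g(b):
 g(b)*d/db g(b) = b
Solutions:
 g(b) = -sqrt(C1 + b^2)
 g(b) = sqrt(C1 + b^2)


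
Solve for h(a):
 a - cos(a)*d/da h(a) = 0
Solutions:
 h(a) = C1 + Integral(a/cos(a), a)


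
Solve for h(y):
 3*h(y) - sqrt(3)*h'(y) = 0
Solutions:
 h(y) = C1*exp(sqrt(3)*y)


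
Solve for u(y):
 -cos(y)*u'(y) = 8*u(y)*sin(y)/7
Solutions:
 u(y) = C1*cos(y)^(8/7)


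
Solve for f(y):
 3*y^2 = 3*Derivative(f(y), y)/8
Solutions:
 f(y) = C1 + 8*y^3/3


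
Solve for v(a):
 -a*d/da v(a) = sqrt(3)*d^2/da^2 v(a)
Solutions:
 v(a) = C1 + C2*erf(sqrt(2)*3^(3/4)*a/6)


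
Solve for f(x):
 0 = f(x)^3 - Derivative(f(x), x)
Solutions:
 f(x) = -sqrt(2)*sqrt(-1/(C1 + x))/2
 f(x) = sqrt(2)*sqrt(-1/(C1 + x))/2


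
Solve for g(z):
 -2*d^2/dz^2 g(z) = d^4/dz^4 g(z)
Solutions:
 g(z) = C1 + C2*z + C3*sin(sqrt(2)*z) + C4*cos(sqrt(2)*z)


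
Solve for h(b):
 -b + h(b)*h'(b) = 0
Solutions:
 h(b) = -sqrt(C1 + b^2)
 h(b) = sqrt(C1 + b^2)


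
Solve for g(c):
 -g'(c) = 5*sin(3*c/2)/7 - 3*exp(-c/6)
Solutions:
 g(c) = C1 + 10*cos(3*c/2)/21 - 18*exp(-c/6)


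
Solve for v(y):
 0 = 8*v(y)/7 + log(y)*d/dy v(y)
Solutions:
 v(y) = C1*exp(-8*li(y)/7)


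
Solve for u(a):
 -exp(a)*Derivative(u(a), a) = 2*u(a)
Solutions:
 u(a) = C1*exp(2*exp(-a))


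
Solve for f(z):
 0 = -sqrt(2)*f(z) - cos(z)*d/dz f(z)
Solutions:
 f(z) = C1*(sin(z) - 1)^(sqrt(2)/2)/(sin(z) + 1)^(sqrt(2)/2)


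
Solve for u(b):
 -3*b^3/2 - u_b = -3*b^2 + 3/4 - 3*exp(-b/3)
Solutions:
 u(b) = C1 - 3*b^4/8 + b^3 - 3*b/4 - 9*exp(-b/3)


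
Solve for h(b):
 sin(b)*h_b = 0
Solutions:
 h(b) = C1


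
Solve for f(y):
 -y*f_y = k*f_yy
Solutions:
 f(y) = C1 + C2*sqrt(k)*erf(sqrt(2)*y*sqrt(1/k)/2)


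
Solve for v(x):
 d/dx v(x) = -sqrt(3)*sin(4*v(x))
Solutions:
 v(x) = -acos((-C1 - exp(8*sqrt(3)*x))/(C1 - exp(8*sqrt(3)*x)))/4 + pi/2
 v(x) = acos((-C1 - exp(8*sqrt(3)*x))/(C1 - exp(8*sqrt(3)*x)))/4


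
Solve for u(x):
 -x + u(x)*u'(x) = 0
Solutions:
 u(x) = -sqrt(C1 + x^2)
 u(x) = sqrt(C1 + x^2)


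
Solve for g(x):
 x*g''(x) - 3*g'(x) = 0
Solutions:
 g(x) = C1 + C2*x^4


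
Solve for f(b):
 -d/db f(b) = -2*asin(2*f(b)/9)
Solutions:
 Integral(1/asin(2*_y/9), (_y, f(b))) = C1 + 2*b


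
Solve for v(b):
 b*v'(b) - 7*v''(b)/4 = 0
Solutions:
 v(b) = C1 + C2*erfi(sqrt(14)*b/7)


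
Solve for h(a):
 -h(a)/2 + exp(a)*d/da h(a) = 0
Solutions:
 h(a) = C1*exp(-exp(-a)/2)


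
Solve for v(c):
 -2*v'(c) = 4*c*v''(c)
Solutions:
 v(c) = C1 + C2*sqrt(c)


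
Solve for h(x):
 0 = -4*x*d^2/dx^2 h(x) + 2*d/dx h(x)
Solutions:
 h(x) = C1 + C2*x^(3/2)


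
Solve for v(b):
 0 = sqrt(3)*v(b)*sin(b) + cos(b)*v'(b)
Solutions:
 v(b) = C1*cos(b)^(sqrt(3))


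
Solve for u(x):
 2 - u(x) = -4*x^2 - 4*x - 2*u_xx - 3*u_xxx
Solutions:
 u(x) = C1*exp(-x*(8*2^(1/3)/(9*sqrt(633) + 227)^(1/3) + 8 + 2^(2/3)*(9*sqrt(633) + 227)^(1/3))/36)*sin(2^(1/3)*sqrt(3)*x*(-2^(1/3)*(9*sqrt(633) + 227)^(1/3) + 8/(9*sqrt(633) + 227)^(1/3))/36) + C2*exp(-x*(8*2^(1/3)/(9*sqrt(633) + 227)^(1/3) + 8 + 2^(2/3)*(9*sqrt(633) + 227)^(1/3))/36)*cos(2^(1/3)*sqrt(3)*x*(-2^(1/3)*(9*sqrt(633) + 227)^(1/3) + 8/(9*sqrt(633) + 227)^(1/3))/36) + C3*exp(x*(-4 + 8*2^(1/3)/(9*sqrt(633) + 227)^(1/3) + 2^(2/3)*(9*sqrt(633) + 227)^(1/3))/18) + 4*x^2 + 4*x + 18


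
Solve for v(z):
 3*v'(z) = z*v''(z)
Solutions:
 v(z) = C1 + C2*z^4


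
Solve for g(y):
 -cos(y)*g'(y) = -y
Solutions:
 g(y) = C1 + Integral(y/cos(y), y)


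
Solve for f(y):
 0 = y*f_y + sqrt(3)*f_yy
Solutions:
 f(y) = C1 + C2*erf(sqrt(2)*3^(3/4)*y/6)


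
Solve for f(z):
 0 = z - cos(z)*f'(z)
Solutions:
 f(z) = C1 + Integral(z/cos(z), z)


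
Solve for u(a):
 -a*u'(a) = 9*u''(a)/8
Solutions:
 u(a) = C1 + C2*erf(2*a/3)


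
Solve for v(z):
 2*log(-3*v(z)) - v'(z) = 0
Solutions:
 -Integral(1/(log(-_y) + log(3)), (_y, v(z)))/2 = C1 - z


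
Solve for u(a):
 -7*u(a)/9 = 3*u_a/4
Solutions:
 u(a) = C1*exp(-28*a/27)


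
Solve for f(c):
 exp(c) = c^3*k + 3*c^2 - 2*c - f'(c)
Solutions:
 f(c) = C1 + c^4*k/4 + c^3 - c^2 - exp(c)


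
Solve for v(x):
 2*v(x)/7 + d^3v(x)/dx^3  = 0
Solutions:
 v(x) = C3*exp(-2^(1/3)*7^(2/3)*x/7) + (C1*sin(2^(1/3)*sqrt(3)*7^(2/3)*x/14) + C2*cos(2^(1/3)*sqrt(3)*7^(2/3)*x/14))*exp(2^(1/3)*7^(2/3)*x/14)


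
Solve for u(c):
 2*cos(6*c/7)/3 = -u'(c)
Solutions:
 u(c) = C1 - 7*sin(6*c/7)/9


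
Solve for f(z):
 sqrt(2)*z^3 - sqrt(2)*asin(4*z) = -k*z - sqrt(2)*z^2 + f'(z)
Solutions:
 f(z) = C1 + k*z^2/2 + sqrt(2)*z^4/4 + sqrt(2)*z^3/3 - sqrt(2)*(z*asin(4*z) + sqrt(1 - 16*z^2)/4)


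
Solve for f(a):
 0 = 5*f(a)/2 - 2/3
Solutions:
 f(a) = 4/15


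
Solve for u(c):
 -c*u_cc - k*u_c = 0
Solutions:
 u(c) = C1 + c^(1 - re(k))*(C2*sin(log(c)*Abs(im(k))) + C3*cos(log(c)*im(k)))


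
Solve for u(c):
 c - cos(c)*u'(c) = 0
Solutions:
 u(c) = C1 + Integral(c/cos(c), c)


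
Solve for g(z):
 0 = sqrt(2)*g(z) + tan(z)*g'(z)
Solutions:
 g(z) = C1/sin(z)^(sqrt(2))


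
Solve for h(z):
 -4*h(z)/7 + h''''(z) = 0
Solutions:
 h(z) = C1*exp(-sqrt(2)*7^(3/4)*z/7) + C2*exp(sqrt(2)*7^(3/4)*z/7) + C3*sin(sqrt(2)*7^(3/4)*z/7) + C4*cos(sqrt(2)*7^(3/4)*z/7)


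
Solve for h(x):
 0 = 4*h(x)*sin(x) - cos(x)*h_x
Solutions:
 h(x) = C1/cos(x)^4


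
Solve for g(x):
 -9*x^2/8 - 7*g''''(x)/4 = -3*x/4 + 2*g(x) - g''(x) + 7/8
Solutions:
 g(x) = -9*x^2/16 + 3*x/8 + (C1*sin(14^(3/4)*x*sin(atan(sqrt(13))/2)/7) + C2*cos(14^(3/4)*x*sin(atan(sqrt(13))/2)/7))*exp(-14^(3/4)*x*cos(atan(sqrt(13))/2)/7) + (C3*sin(14^(3/4)*x*sin(atan(sqrt(13))/2)/7) + C4*cos(14^(3/4)*x*sin(atan(sqrt(13))/2)/7))*exp(14^(3/4)*x*cos(atan(sqrt(13))/2)/7) - 1


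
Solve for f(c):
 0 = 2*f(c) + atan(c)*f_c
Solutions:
 f(c) = C1*exp(-2*Integral(1/atan(c), c))


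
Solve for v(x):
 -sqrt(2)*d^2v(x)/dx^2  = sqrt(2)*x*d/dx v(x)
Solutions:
 v(x) = C1 + C2*erf(sqrt(2)*x/2)


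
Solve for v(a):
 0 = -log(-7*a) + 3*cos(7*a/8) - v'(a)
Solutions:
 v(a) = C1 - a*log(-a) - a*log(7) + a + 24*sin(7*a/8)/7


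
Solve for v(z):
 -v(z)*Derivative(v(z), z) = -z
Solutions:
 v(z) = -sqrt(C1 + z^2)
 v(z) = sqrt(C1 + z^2)


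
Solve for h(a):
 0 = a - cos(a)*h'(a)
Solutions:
 h(a) = C1 + Integral(a/cos(a), a)


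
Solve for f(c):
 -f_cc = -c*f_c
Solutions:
 f(c) = C1 + C2*erfi(sqrt(2)*c/2)


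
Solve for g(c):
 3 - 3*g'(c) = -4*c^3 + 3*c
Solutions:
 g(c) = C1 + c^4/3 - c^2/2 + c


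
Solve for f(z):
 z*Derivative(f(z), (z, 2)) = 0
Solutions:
 f(z) = C1 + C2*z


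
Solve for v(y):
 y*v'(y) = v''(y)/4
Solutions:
 v(y) = C1 + C2*erfi(sqrt(2)*y)


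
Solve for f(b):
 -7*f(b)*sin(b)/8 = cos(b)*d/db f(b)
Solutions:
 f(b) = C1*cos(b)^(7/8)


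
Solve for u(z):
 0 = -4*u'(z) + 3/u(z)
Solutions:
 u(z) = -sqrt(C1 + 6*z)/2
 u(z) = sqrt(C1 + 6*z)/2


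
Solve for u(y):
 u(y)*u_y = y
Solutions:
 u(y) = -sqrt(C1 + y^2)
 u(y) = sqrt(C1 + y^2)


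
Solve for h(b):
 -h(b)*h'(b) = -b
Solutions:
 h(b) = -sqrt(C1 + b^2)
 h(b) = sqrt(C1 + b^2)


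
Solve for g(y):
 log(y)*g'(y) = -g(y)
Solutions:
 g(y) = C1*exp(-li(y))


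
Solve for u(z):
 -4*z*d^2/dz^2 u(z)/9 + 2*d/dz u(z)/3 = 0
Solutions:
 u(z) = C1 + C2*z^(5/2)


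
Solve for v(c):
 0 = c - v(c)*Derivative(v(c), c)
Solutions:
 v(c) = -sqrt(C1 + c^2)
 v(c) = sqrt(C1 + c^2)


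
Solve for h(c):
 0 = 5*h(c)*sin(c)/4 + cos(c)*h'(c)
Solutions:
 h(c) = C1*cos(c)^(5/4)


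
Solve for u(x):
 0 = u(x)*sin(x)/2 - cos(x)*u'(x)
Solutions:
 u(x) = C1/sqrt(cos(x))


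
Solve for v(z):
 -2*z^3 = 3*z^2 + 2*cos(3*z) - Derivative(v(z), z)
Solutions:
 v(z) = C1 + z^4/2 + z^3 + 2*sin(3*z)/3


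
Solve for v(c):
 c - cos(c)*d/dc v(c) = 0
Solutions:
 v(c) = C1 + Integral(c/cos(c), c)


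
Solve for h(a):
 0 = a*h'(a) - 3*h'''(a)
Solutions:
 h(a) = C1 + Integral(C2*airyai(3^(2/3)*a/3) + C3*airybi(3^(2/3)*a/3), a)


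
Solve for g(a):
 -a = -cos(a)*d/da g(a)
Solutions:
 g(a) = C1 + Integral(a/cos(a), a)


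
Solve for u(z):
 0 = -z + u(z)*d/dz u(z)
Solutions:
 u(z) = -sqrt(C1 + z^2)
 u(z) = sqrt(C1 + z^2)


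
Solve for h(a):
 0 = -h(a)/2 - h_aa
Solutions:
 h(a) = C1*sin(sqrt(2)*a/2) + C2*cos(sqrt(2)*a/2)


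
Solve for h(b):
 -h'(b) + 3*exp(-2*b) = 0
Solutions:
 h(b) = C1 - 3*exp(-2*b)/2


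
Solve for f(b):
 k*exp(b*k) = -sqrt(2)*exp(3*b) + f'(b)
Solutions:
 f(b) = C1 + sqrt(2)*exp(3*b)/3 + exp(b*k)


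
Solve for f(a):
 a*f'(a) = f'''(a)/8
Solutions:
 f(a) = C1 + Integral(C2*airyai(2*a) + C3*airybi(2*a), a)


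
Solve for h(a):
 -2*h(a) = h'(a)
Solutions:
 h(a) = C1*exp(-2*a)


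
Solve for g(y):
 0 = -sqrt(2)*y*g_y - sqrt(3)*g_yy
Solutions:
 g(y) = C1 + C2*erf(6^(3/4)*y/6)


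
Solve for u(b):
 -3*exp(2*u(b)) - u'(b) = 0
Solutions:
 u(b) = log(-sqrt(-1/(C1 - 3*b))) - log(2)/2
 u(b) = log(-1/(C1 - 3*b))/2 - log(2)/2


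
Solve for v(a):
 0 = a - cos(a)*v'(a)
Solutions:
 v(a) = C1 + Integral(a/cos(a), a)


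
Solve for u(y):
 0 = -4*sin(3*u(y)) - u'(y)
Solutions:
 u(y) = -acos((-C1 - exp(24*y))/(C1 - exp(24*y)))/3 + 2*pi/3
 u(y) = acos((-C1 - exp(24*y))/(C1 - exp(24*y)))/3


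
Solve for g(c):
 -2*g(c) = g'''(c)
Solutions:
 g(c) = C3*exp(-2^(1/3)*c) + (C1*sin(2^(1/3)*sqrt(3)*c/2) + C2*cos(2^(1/3)*sqrt(3)*c/2))*exp(2^(1/3)*c/2)


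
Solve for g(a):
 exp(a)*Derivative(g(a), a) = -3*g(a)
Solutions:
 g(a) = C1*exp(3*exp(-a))


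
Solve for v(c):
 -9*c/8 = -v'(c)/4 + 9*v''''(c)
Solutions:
 v(c) = C1 + C4*exp(6^(1/3)*c/6) + 9*c^2/4 + (C2*sin(2^(1/3)*3^(5/6)*c/12) + C3*cos(2^(1/3)*3^(5/6)*c/12))*exp(-6^(1/3)*c/12)


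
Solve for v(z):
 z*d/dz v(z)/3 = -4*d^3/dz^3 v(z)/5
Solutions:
 v(z) = C1 + Integral(C2*airyai(-90^(1/3)*z/6) + C3*airybi(-90^(1/3)*z/6), z)


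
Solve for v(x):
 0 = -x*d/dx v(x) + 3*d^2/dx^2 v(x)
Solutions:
 v(x) = C1 + C2*erfi(sqrt(6)*x/6)


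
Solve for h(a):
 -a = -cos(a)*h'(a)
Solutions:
 h(a) = C1 + Integral(a/cos(a), a)


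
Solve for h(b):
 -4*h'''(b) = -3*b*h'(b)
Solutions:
 h(b) = C1 + Integral(C2*airyai(6^(1/3)*b/2) + C3*airybi(6^(1/3)*b/2), b)
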